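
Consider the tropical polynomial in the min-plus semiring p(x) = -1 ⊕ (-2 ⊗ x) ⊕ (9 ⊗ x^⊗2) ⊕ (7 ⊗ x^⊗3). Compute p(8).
p(8) = -1

A tropical monomial a ⊗ x^⊗i evaluates to a + i · x. Evaluating each term at x = 8:
  Term 0 contributes -1 + 0 · 8 = -1
  Term 1 contributes -2 + 1 · 8 = 6
  Term 2 contributes 9 + 2 · 8 = 25
  Term 3 contributes 7 + 3 · 8 = 31
p(8) = ⊕ of these = min[-1, 6, 25, 31] = -1.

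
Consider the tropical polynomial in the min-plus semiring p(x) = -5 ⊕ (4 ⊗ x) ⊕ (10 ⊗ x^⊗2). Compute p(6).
p(6) = -5

A tropical monomial a ⊗ x^⊗i evaluates to a + i · x. Evaluating each term at x = 6:
  Term 0 contributes -5 + 0 · 6 = -5
  Term 1 contributes 4 + 1 · 6 = 10
  Term 2 contributes 10 + 2 · 6 = 22
p(6) = ⊕ of these = min[-5, 10, 22] = -5.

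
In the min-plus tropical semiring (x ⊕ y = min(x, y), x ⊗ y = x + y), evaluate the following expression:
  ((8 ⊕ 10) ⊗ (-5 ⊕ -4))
((8 ⊕ 10) ⊗ (-5 ⊕ -4)) = 3

Expand innermost to outermost. Recall ⊕ takes the minimum of its arguments and ⊗ takes their sum. Working out the expression ((8 ⊕ 10) ⊗ (-5 ⊕ -4)) gives 3.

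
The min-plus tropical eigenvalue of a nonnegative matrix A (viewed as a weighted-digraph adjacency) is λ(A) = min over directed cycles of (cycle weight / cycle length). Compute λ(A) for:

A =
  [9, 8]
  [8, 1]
λ(A) = 1

Enumerate directed cycles and compute their means (weight / length). Sample:
  cycle 0 → 0: weight = 9, length = 1, mean = 9/1 ≈ 9.000
  cycle 1 → 1: weight = 1, length = 1, mean = 1/1 ≈ 1.000
  cycle 0 → 1 → 0: weight = 16, length = 2, mean = 16/2 ≈ 8.000
  cycle 1 → 0 → 1: weight = 16, length = 2, mean = 16/2 ≈ 8.000
Minimum mean = 1.000, attained e.g. along the cycle 1 → 1 with weight 1 and length 1. So λ(A) = 1/1 = 1.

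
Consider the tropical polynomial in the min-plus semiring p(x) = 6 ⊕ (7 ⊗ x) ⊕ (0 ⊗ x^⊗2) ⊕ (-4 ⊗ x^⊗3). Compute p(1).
p(1) = -1

A tropical monomial a ⊗ x^⊗i evaluates to a + i · x. Evaluating each term at x = 1:
  Term 0 contributes 6 + 0 · 1 = 6
  Term 1 contributes 7 + 1 · 1 = 8
  Term 2 contributes 0 + 2 · 1 = 2
  Term 3 contributes -4 + 3 · 1 = -1
p(1) = ⊕ of these = min[6, 8, 2, -1] = -1.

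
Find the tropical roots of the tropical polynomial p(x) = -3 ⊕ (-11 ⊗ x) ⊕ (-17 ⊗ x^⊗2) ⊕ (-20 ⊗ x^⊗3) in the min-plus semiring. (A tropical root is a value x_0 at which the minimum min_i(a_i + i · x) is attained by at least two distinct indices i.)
Roots: {3, 6, 8}

Each tropical root is a break point of the lower envelope of the lines y = a_i + i · x (there are 4 lines, with slopes 0, 1, ..., 3). Only the lines that attain the minimum somewhere contribute to roots; other lines are dominated. Here the surviving (envelope) indices are i = 3, i = 2, i = 1, i = 0.
Intersections between consecutive envelope lines give the roots: for adjacent envelope indices i < j the intersection is x = (a_i − a_j) / (j − i). Reading off the sorted break points: {3, 6, 8}.
Verification: at each break x_0, at least two indices attain the minimum of min_i(a_i + i · x_0).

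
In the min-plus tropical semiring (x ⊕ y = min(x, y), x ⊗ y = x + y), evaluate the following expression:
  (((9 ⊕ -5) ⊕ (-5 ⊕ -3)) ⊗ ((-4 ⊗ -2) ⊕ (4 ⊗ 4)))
(((9 ⊕ -5) ⊕ (-5 ⊕ -3)) ⊗ ((-4 ⊗ -2) ⊕ (4 ⊗ 4))) = -11

Expand innermost to outermost. Recall ⊕ takes the minimum of its arguments and ⊗ takes their sum. Working out the expression (((9 ⊕ -5) ⊕ (-5 ⊕ -3)) ⊗ ((-4 ⊗ -2) ⊕ (4 ⊗ 4))) gives -11.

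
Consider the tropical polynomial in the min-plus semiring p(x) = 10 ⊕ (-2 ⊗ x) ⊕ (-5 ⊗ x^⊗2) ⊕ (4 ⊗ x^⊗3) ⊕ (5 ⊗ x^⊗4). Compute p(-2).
p(-2) = -9

A tropical monomial a ⊗ x^⊗i evaluates to a + i · x. Evaluating each term at x = -2:
  Term 0 contributes 10 + 0 · -2 = 10
  Term 1 contributes -2 + 1 · -2 = -4
  Term 2 contributes -5 + 2 · -2 = -9
  Term 3 contributes 4 + 3 · -2 = -2
  Term 4 contributes 5 + 4 · -2 = -3
p(-2) = ⊕ of these = min[10, -4, -9, -2, -3] = -9.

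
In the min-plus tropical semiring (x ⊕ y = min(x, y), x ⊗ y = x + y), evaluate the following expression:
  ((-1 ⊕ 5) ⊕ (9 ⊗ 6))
((-1 ⊕ 5) ⊕ (9 ⊗ 6)) = -1

Expand innermost to outermost. Recall ⊕ takes the minimum of its arguments and ⊗ takes their sum. Working out the expression ((-1 ⊕ 5) ⊕ (9 ⊗ 6)) gives -1.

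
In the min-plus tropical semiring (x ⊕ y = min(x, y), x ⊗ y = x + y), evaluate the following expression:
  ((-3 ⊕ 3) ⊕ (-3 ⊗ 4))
((-3 ⊕ 3) ⊕ (-3 ⊗ 4)) = -3

Expand innermost to outermost. Recall ⊕ takes the minimum of its arguments and ⊗ takes their sum. Working out the expression ((-3 ⊕ 3) ⊕ (-3 ⊗ 4)) gives -3.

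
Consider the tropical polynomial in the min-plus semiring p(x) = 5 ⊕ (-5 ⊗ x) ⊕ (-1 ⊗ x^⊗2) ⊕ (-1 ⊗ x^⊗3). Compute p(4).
p(4) = -1

A tropical monomial a ⊗ x^⊗i evaluates to a + i · x. Evaluating each term at x = 4:
  Term 0 contributes 5 + 0 · 4 = 5
  Term 1 contributes -5 + 1 · 4 = -1
  Term 2 contributes -1 + 2 · 4 = 7
  Term 3 contributes -1 + 3 · 4 = 11
p(4) = ⊕ of these = min[5, -1, 7, 11] = -1.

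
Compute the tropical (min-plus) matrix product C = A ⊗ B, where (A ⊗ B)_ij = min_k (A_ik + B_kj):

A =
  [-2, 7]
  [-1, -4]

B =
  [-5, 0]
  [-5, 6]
A ⊗ B =
  [-7, -2]
  [-9, -1]

Apply the min-plus product entry-by-entry:
  C[0][0] = min over k of (A[0][0] + B[0][0] = -2 + -5 = -7, A[0][1] + B[1][0] = 7 + -5 = 2) = -7 (attained at k = 0)
  C[0][1] = min over k of (A[0][0] + B[0][1] = -2 + 0 = -2, A[0][1] + B[1][1] = 7 + 6 = 13) = -2 (attained at k = 0)
  C[1][0] = min over k of (A[1][0] + B[0][0] = -1 + -5 = -6, A[1][1] + B[1][0] = -4 + -5 = -9) = -9 (attained at k = 1)
  C[1][1] = min over k of (A[1][0] + B[0][1] = -1 + 0 = -1, A[1][1] + B[1][1] = -4 + 6 = 2) = -1 (attained at k = 0)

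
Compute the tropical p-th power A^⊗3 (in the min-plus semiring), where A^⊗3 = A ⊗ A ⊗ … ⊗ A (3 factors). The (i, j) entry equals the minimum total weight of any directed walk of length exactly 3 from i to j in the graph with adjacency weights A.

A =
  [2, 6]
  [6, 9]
A^⊗3 =
  [6, 10]
  [10, 14]

Each entry (A^⊗3)_ij equals the minimum over all length-3 walks i = v_0 → v_1 → … → v_3 = j of Σ_t A[v_t][v_{t+1}]. For example, for (i, j) = (0, 1) we minimise over 4 possible intermediate vertex sequences; the minimum is 10, attained along the walk 0 → 0 → 0 → 1.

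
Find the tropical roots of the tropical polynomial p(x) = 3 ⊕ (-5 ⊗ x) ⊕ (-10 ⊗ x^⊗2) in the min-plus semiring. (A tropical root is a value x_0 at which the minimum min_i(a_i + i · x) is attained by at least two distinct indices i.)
Roots: {5, 8}

Each tropical root is a break point of the lower envelope of the lines y = a_i + i · x (there are 3 lines, with slopes 0, 1, ..., 2). Only the lines that attain the minimum somewhere contribute to roots; other lines are dominated. Here the surviving (envelope) indices are i = 2, i = 1, i = 0.
Intersections between consecutive envelope lines give the roots: for adjacent envelope indices i < j the intersection is x = (a_i − a_j) / (j − i). Reading off the sorted break points: {5, 8}.
Verification: at each break x_0, at least two indices attain the minimum of min_i(a_i + i · x_0).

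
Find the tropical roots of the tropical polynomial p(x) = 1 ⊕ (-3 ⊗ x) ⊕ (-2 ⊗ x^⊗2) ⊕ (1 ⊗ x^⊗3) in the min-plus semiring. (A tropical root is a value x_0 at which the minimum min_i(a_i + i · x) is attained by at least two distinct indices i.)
Roots: {-3, -1, 4}

Each tropical root is a break point of the lower envelope of the lines y = a_i + i · x (there are 4 lines, with slopes 0, 1, ..., 3). Only the lines that attain the minimum somewhere contribute to roots; other lines are dominated. Here the surviving (envelope) indices are i = 3, i = 2, i = 1, i = 0.
Intersections between consecutive envelope lines give the roots: for adjacent envelope indices i < j the intersection is x = (a_i − a_j) / (j − i). Reading off the sorted break points: {-3, -1, 4}.
Verification: at each break x_0, at least two indices attain the minimum of min_i(a_i + i · x_0).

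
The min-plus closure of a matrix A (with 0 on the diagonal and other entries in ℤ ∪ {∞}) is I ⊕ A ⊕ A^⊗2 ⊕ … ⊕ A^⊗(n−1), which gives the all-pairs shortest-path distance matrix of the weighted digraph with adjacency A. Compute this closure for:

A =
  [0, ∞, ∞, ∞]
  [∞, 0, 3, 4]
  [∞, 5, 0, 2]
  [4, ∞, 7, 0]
Closure =
  [0, ∞, ∞, ∞]
  [8, 0, 3, 4]
  [6, 5, 0, 2]
  [4, 12, 7, 0]

This is the Floyd-Warshall all-pairs shortest-path computation. For each intermediate vertex k = 0, 1, …, 3, update dist[i][j] ← min(dist[i][j], dist[i][k] + dist[k][j]). The final matrix gives, for each (i, j), the minimum total weight of any directed path from i to j (possibly empty when i = j).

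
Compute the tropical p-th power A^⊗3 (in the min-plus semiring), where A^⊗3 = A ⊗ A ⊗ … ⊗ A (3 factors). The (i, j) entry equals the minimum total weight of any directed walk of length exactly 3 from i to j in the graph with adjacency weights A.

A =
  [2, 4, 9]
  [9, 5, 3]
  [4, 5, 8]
A^⊗3 =
  [6, 8, 9]
  [9, 11, 11]
  [8, 10, 11]

Each entry (A^⊗3)_ij equals the minimum over all length-3 walks i = v_0 → v_1 → … → v_3 = j of Σ_t A[v_t][v_{t+1}]. For example, for (i, j) = (0, 2) we minimise over 9 possible intermediate vertex sequences; the minimum is 9, attained along the walk 0 → 0 → 1 → 2.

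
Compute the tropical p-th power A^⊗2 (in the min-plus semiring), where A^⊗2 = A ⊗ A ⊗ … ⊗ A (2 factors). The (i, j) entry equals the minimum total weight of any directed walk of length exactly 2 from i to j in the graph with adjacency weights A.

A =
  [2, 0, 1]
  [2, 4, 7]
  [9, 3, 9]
A^⊗2 =
  [2, 2, 3]
  [4, 2, 3]
  [5, 7, 10]

Each entry (A^⊗2)_ij equals the minimum over all length-2 walks i = v_0 → v_1 → … → v_2 = j of Σ_t A[v_t][v_{t+1}]. For example, for (i, j) = (0, 2) we minimise over 3 possible intermediate vertex sequences; the minimum is 3, attained along the walk 0 → 0 → 2.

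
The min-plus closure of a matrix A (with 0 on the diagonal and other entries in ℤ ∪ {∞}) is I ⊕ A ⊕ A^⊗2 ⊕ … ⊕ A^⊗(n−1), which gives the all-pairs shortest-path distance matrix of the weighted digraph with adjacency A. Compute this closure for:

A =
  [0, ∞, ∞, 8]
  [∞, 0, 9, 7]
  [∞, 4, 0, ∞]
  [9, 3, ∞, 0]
Closure =
  [0, 11, 20, 8]
  [16, 0, 9, 7]
  [20, 4, 0, 11]
  [9, 3, 12, 0]

This is the Floyd-Warshall all-pairs shortest-path computation. For each intermediate vertex k = 0, 1, …, 3, update dist[i][j] ← min(dist[i][j], dist[i][k] + dist[k][j]). The final matrix gives, for each (i, j), the minimum total weight of any directed path from i to j (possibly empty when i = j).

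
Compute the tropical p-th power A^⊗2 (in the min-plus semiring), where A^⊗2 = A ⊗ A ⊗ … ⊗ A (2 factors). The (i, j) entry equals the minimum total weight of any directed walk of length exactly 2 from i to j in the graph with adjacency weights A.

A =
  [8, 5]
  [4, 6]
A^⊗2 =
  [9, 11]
  [10, 9]

Each entry (A^⊗2)_ij equals the minimum over all length-2 walks i = v_0 → v_1 → … → v_2 = j of Σ_t A[v_t][v_{t+1}]. For example, for (i, j) = (0, 1) we minimise over 2 possible intermediate vertex sequences; the minimum is 11, attained along the walk 0 → 1 → 1.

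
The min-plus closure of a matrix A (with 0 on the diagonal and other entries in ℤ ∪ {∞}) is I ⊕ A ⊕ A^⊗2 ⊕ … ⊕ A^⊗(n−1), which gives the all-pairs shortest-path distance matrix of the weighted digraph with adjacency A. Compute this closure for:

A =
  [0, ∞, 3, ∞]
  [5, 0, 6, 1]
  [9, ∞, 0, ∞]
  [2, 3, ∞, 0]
Closure =
  [0, ∞, 3, ∞]
  [3, 0, 6, 1]
  [9, ∞, 0, ∞]
  [2, 3, 5, 0]

This is the Floyd-Warshall all-pairs shortest-path computation. For each intermediate vertex k = 0, 1, …, 3, update dist[i][j] ← min(dist[i][j], dist[i][k] + dist[k][j]). The final matrix gives, for each (i, j), the minimum total weight of any directed path from i to j (possibly empty when i = j).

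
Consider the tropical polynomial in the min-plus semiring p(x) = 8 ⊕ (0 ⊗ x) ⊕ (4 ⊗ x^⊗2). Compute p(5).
p(5) = 5

A tropical monomial a ⊗ x^⊗i evaluates to a + i · x. Evaluating each term at x = 5:
  Term 0 contributes 8 + 0 · 5 = 8
  Term 1 contributes 0 + 1 · 5 = 5
  Term 2 contributes 4 + 2 · 5 = 14
p(5) = ⊕ of these = min[8, 5, 14] = 5.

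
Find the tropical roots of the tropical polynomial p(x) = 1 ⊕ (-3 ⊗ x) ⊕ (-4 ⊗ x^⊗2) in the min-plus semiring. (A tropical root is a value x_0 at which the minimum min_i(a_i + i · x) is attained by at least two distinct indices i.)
Roots: {1, 4}

Each tropical root is a break point of the lower envelope of the lines y = a_i + i · x (there are 3 lines, with slopes 0, 1, ..., 2). Only the lines that attain the minimum somewhere contribute to roots; other lines are dominated. Here the surviving (envelope) indices are i = 2, i = 1, i = 0.
Intersections between consecutive envelope lines give the roots: for adjacent envelope indices i < j the intersection is x = (a_i − a_j) / (j − i). Reading off the sorted break points: {1, 4}.
Verification: at each break x_0, at least two indices attain the minimum of min_i(a_i + i · x_0).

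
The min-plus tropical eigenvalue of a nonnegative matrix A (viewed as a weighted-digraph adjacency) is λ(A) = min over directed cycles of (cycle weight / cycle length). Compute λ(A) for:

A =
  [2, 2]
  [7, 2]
λ(A) = 2

Enumerate directed cycles and compute their means (weight / length). Sample:
  cycle 0 → 0: weight = 2, length = 1, mean = 2/1 ≈ 2.000
  cycle 1 → 1: weight = 2, length = 1, mean = 2/1 ≈ 2.000
  cycle 0 → 1 → 0: weight = 9, length = 2, mean = 9/2 ≈ 4.500
  cycle 1 → 0 → 1: weight = 9, length = 2, mean = 9/2 ≈ 4.500
Minimum mean = 2.000, attained e.g. along the cycle 0 → 0 with weight 2 and length 1. So λ(A) = 2/1 = 2.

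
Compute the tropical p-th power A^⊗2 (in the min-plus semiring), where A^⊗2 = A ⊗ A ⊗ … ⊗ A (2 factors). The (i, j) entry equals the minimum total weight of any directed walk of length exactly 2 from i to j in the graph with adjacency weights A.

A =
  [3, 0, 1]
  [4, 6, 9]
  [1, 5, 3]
A^⊗2 =
  [2, 3, 4]
  [7, 4, 5]
  [4, 1, 2]

Each entry (A^⊗2)_ij equals the minimum over all length-2 walks i = v_0 → v_1 → … → v_2 = j of Σ_t A[v_t][v_{t+1}]. For example, for (i, j) = (0, 2) we minimise over 3 possible intermediate vertex sequences; the minimum is 4, attained along the walk 0 → 0 → 2.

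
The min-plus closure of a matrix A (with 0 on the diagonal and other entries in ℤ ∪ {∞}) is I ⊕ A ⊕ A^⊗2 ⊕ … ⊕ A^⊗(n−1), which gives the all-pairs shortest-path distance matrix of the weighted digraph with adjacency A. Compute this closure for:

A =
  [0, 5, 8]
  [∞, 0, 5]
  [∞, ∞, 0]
Closure =
  [0, 5, 8]
  [∞, 0, 5]
  [∞, ∞, 0]

This is the Floyd-Warshall all-pairs shortest-path computation. For each intermediate vertex k = 0, 1, …, 2, update dist[i][j] ← min(dist[i][j], dist[i][k] + dist[k][j]). The final matrix gives, for each (i, j), the minimum total weight of any directed path from i to j (possibly empty when i = j).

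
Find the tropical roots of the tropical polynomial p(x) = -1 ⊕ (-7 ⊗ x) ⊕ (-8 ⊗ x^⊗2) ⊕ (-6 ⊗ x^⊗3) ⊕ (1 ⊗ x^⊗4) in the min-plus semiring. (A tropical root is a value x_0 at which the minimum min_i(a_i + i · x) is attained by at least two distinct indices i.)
Roots: {-7, -2, 1, 6}

Each tropical root is a break point of the lower envelope of the lines y = a_i + i · x (there are 5 lines, with slopes 0, 1, ..., 4). Only the lines that attain the minimum somewhere contribute to roots; other lines are dominated. Here the surviving (envelope) indices are i = 4, i = 3, i = 2, i = 1, i = 0.
Intersections between consecutive envelope lines give the roots: for adjacent envelope indices i < j the intersection is x = (a_i − a_j) / (j − i). Reading off the sorted break points: {-7, -2, 1, 6}.
Verification: at each break x_0, at least two indices attain the minimum of min_i(a_i + i · x_0).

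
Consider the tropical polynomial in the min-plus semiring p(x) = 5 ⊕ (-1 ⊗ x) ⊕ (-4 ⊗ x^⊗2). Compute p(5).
p(5) = 4

A tropical monomial a ⊗ x^⊗i evaluates to a + i · x. Evaluating each term at x = 5:
  Term 0 contributes 5 + 0 · 5 = 5
  Term 1 contributes -1 + 1 · 5 = 4
  Term 2 contributes -4 + 2 · 5 = 6
p(5) = ⊕ of these = min[5, 4, 6] = 4.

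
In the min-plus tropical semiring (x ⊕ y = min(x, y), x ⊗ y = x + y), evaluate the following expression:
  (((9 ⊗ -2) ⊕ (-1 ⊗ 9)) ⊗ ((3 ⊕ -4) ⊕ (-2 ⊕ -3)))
(((9 ⊗ -2) ⊕ (-1 ⊗ 9)) ⊗ ((3 ⊕ -4) ⊕ (-2 ⊕ -3))) = 3

Expand innermost to outermost. Recall ⊕ takes the minimum of its arguments and ⊗ takes their sum. Working out the expression (((9 ⊗ -2) ⊕ (-1 ⊗ 9)) ⊗ ((3 ⊕ -4) ⊕ (-2 ⊕ -3))) gives 3.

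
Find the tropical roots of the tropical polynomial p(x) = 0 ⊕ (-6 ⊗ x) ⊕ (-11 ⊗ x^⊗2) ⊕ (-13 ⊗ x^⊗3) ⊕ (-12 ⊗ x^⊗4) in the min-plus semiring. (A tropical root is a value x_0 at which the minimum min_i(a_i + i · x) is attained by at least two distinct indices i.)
Roots: {-1, 2, 5, 6}

Each tropical root is a break point of the lower envelope of the lines y = a_i + i · x (there are 5 lines, with slopes 0, 1, ..., 4). Only the lines that attain the minimum somewhere contribute to roots; other lines are dominated. Here the surviving (envelope) indices are i = 4, i = 3, i = 2, i = 1, i = 0.
Intersections between consecutive envelope lines give the roots: for adjacent envelope indices i < j the intersection is x = (a_i − a_j) / (j − i). Reading off the sorted break points: {-1, 2, 5, 6}.
Verification: at each break x_0, at least two indices attain the minimum of min_i(a_i + i · x_0).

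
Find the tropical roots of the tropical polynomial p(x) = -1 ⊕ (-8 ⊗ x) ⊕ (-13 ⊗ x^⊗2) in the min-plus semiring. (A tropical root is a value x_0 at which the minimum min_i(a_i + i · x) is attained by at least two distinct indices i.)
Roots: {5, 7}

Each tropical root is a break point of the lower envelope of the lines y = a_i + i · x (there are 3 lines, with slopes 0, 1, ..., 2). Only the lines that attain the minimum somewhere contribute to roots; other lines are dominated. Here the surviving (envelope) indices are i = 2, i = 1, i = 0.
Intersections between consecutive envelope lines give the roots: for adjacent envelope indices i < j the intersection is x = (a_i − a_j) / (j − i). Reading off the sorted break points: {5, 7}.
Verification: at each break x_0, at least two indices attain the minimum of min_i(a_i + i · x_0).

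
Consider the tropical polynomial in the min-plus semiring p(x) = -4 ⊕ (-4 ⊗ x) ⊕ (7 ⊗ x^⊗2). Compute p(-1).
p(-1) = -5

A tropical monomial a ⊗ x^⊗i evaluates to a + i · x. Evaluating each term at x = -1:
  Term 0 contributes -4 + 0 · -1 = -4
  Term 1 contributes -4 + 1 · -1 = -5
  Term 2 contributes 7 + 2 · -1 = 5
p(-1) = ⊕ of these = min[-4, -5, 5] = -5.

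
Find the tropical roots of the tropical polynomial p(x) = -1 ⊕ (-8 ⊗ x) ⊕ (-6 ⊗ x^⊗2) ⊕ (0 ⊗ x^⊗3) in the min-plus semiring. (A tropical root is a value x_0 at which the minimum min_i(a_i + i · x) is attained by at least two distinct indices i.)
Roots: {-6, -2, 7}

Each tropical root is a break point of the lower envelope of the lines y = a_i + i · x (there are 4 lines, with slopes 0, 1, ..., 3). Only the lines that attain the minimum somewhere contribute to roots; other lines are dominated. Here the surviving (envelope) indices are i = 3, i = 2, i = 1, i = 0.
Intersections between consecutive envelope lines give the roots: for adjacent envelope indices i < j the intersection is x = (a_i − a_j) / (j − i). Reading off the sorted break points: {-6, -2, 7}.
Verification: at each break x_0, at least two indices attain the minimum of min_i(a_i + i · x_0).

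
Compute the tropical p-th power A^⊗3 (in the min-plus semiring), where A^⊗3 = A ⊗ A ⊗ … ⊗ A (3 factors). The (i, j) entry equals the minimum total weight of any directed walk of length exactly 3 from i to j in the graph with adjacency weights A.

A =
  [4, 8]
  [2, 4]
A^⊗3 =
  [12, 16]
  [10, 12]

Each entry (A^⊗3)_ij equals the minimum over all length-3 walks i = v_0 → v_1 → … → v_3 = j of Σ_t A[v_t][v_{t+1}]. For example, for (i, j) = (0, 1) we minimise over 4 possible intermediate vertex sequences; the minimum is 16, attained along the walk 0 → 0 → 0 → 1.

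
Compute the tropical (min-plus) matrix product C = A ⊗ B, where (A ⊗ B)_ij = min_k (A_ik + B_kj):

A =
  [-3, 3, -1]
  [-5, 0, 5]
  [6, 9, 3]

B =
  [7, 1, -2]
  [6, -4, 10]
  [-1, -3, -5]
A ⊗ B =
  [-2, -4, -6]
  [2, -4, -7]
  [2, 0, -2]

Apply the min-plus product entry-by-entry:
  C[0][0] = min over k of (A[0][0] + B[0][0] = -3 + 7 = 4, A[0][1] + B[1][0] = 3 + 6 = 9, A[0][2] + B[2][0] = -1 + -1 = -2) = -2 (attained at k = 2)
  C[0][1] = min over k of (A[0][0] + B[0][1] = -3 + 1 = -2, A[0][1] + B[1][1] = 3 + -4 = -1, A[0][2] + B[2][1] = -1 + -3 = -4) = -4 (attained at k = 2)
  C[0][2] = min over k of (A[0][0] + B[0][2] = -3 + -2 = -5, A[0][1] + B[1][2] = 3 + 10 = 13, A[0][2] + B[2][2] = -1 + -5 = -6) = -6 (attained at k = 2)
  C[1][0] = min over k of (A[1][0] + B[0][0] = -5 + 7 = 2, A[1][1] + B[1][0] = 0 + 6 = 6, A[1][2] + B[2][0] = 5 + -1 = 4) = 2 (attained at k = 0)
  C[1][1] = min over k of (A[1][0] + B[0][1] = -5 + 1 = -4, A[1][1] + B[1][1] = 0 + -4 = -4, A[1][2] + B[2][1] = 5 + -3 = 2) = -4 (attained at k = 0)
  C[1][2] = min over k of (A[1][0] + B[0][2] = -5 + -2 = -7, A[1][1] + B[1][2] = 0 + 10 = 10, A[1][2] + B[2][2] = 5 + -5 = 0) = -7 (attained at k = 0)
  C[2][0] = min over k of (A[2][0] + B[0][0] = 6 + 7 = 13, A[2][1] + B[1][0] = 9 + 6 = 15, A[2][2] + B[2][0] = 3 + -1 = 2) = 2 (attained at k = 2)
  C[2][1] = min over k of (A[2][0] + B[0][1] = 6 + 1 = 7, A[2][1] + B[1][1] = 9 + -4 = 5, A[2][2] + B[2][1] = 3 + -3 = 0) = 0 (attained at k = 2)
  C[2][2] = min over k of (A[2][0] + B[0][2] = 6 + -2 = 4, A[2][1] + B[1][2] = 9 + 10 = 19, A[2][2] + B[2][2] = 3 + -5 = -2) = -2 (attained at k = 2)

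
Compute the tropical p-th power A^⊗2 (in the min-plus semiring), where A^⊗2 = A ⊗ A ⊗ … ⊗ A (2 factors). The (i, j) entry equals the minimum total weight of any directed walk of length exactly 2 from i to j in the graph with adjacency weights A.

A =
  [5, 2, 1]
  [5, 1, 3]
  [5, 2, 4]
A^⊗2 =
  [6, 3, 5]
  [6, 2, 4]
  [7, 3, 5]

Each entry (A^⊗2)_ij equals the minimum over all length-2 walks i = v_0 → v_1 → … → v_2 = j of Σ_t A[v_t][v_{t+1}]. For example, for (i, j) = (0, 2) we minimise over 3 possible intermediate vertex sequences; the minimum is 5, attained along the walk 0 → 1 → 2.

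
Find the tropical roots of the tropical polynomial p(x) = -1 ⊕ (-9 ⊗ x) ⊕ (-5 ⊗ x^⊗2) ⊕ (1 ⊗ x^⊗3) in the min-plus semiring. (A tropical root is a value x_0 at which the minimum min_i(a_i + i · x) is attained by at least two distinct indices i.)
Roots: {-6, -4, 8}

Each tropical root is a break point of the lower envelope of the lines y = a_i + i · x (there are 4 lines, with slopes 0, 1, ..., 3). Only the lines that attain the minimum somewhere contribute to roots; other lines are dominated. Here the surviving (envelope) indices are i = 3, i = 2, i = 1, i = 0.
Intersections between consecutive envelope lines give the roots: for adjacent envelope indices i < j the intersection is x = (a_i − a_j) / (j − i). Reading off the sorted break points: {-6, -4, 8}.
Verification: at each break x_0, at least two indices attain the minimum of min_i(a_i + i · x_0).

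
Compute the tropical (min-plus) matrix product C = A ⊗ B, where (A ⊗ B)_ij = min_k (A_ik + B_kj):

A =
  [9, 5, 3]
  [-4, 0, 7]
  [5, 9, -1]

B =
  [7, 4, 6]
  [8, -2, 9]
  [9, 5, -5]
A ⊗ B =
  [12, 3, -2]
  [3, -2, 2]
  [8, 4, -6]

Apply the min-plus product entry-by-entry:
  C[0][0] = min over k of (A[0][0] + B[0][0] = 9 + 7 = 16, A[0][1] + B[1][0] = 5 + 8 = 13, A[0][2] + B[2][0] = 3 + 9 = 12) = 12 (attained at k = 2)
  C[0][1] = min over k of (A[0][0] + B[0][1] = 9 + 4 = 13, A[0][1] + B[1][1] = 5 + -2 = 3, A[0][2] + B[2][1] = 3 + 5 = 8) = 3 (attained at k = 1)
  C[0][2] = min over k of (A[0][0] + B[0][2] = 9 + 6 = 15, A[0][1] + B[1][2] = 5 + 9 = 14, A[0][2] + B[2][2] = 3 + -5 = -2) = -2 (attained at k = 2)
  C[1][0] = min over k of (A[1][0] + B[0][0] = -4 + 7 = 3, A[1][1] + B[1][0] = 0 + 8 = 8, A[1][2] + B[2][0] = 7 + 9 = 16) = 3 (attained at k = 0)
  C[1][1] = min over k of (A[1][0] + B[0][1] = -4 + 4 = 0, A[1][1] + B[1][1] = 0 + -2 = -2, A[1][2] + B[2][1] = 7 + 5 = 12) = -2 (attained at k = 1)
  C[1][2] = min over k of (A[1][0] + B[0][2] = -4 + 6 = 2, A[1][1] + B[1][2] = 0 + 9 = 9, A[1][2] + B[2][2] = 7 + -5 = 2) = 2 (attained at k = 0)
  C[2][0] = min over k of (A[2][0] + B[0][0] = 5 + 7 = 12, A[2][1] + B[1][0] = 9 + 8 = 17, A[2][2] + B[2][0] = -1 + 9 = 8) = 8 (attained at k = 2)
  C[2][1] = min over k of (A[2][0] + B[0][1] = 5 + 4 = 9, A[2][1] + B[1][1] = 9 + -2 = 7, A[2][2] + B[2][1] = -1 + 5 = 4) = 4 (attained at k = 2)
  C[2][2] = min over k of (A[2][0] + B[0][2] = 5 + 6 = 11, A[2][1] + B[1][2] = 9 + 9 = 18, A[2][2] + B[2][2] = -1 + -5 = -6) = -6 (attained at k = 2)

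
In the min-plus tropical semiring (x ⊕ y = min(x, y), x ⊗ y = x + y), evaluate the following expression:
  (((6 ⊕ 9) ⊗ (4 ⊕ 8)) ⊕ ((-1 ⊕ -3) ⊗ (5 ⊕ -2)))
(((6 ⊕ 9) ⊗ (4 ⊕ 8)) ⊕ ((-1 ⊕ -3) ⊗ (5 ⊕ -2))) = -5

Expand innermost to outermost. Recall ⊕ takes the minimum of its arguments and ⊗ takes their sum. Working out the expression (((6 ⊕ 9) ⊗ (4 ⊕ 8)) ⊕ ((-1 ⊕ -3) ⊗ (5 ⊕ -2))) gives -5.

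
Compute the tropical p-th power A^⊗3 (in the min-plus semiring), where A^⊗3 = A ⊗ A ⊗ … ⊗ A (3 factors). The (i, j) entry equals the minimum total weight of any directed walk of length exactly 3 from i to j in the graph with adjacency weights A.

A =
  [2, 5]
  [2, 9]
A^⊗3 =
  [6, 9]
  [6, 9]

Each entry (A^⊗3)_ij equals the minimum over all length-3 walks i = v_0 → v_1 → … → v_3 = j of Σ_t A[v_t][v_{t+1}]. For example, for (i, j) = (0, 1) we minimise over 4 possible intermediate vertex sequences; the minimum is 9, attained along the walk 0 → 0 → 0 → 1.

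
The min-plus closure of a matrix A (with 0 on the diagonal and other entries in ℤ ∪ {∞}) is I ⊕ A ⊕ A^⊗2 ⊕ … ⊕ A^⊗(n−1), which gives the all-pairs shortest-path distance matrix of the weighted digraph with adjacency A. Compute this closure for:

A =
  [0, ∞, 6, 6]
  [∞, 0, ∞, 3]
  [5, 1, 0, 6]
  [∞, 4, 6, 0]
Closure =
  [0, 7, 6, 6]
  [14, 0, 9, 3]
  [5, 1, 0, 4]
  [11, 4, 6, 0]

This is the Floyd-Warshall all-pairs shortest-path computation. For each intermediate vertex k = 0, 1, …, 3, update dist[i][j] ← min(dist[i][j], dist[i][k] + dist[k][j]). The final matrix gives, for each (i, j), the minimum total weight of any directed path from i to j (possibly empty when i = j).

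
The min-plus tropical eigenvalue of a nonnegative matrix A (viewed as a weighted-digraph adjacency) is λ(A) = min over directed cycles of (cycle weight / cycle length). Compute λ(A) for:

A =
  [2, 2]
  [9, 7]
λ(A) = 2

Enumerate directed cycles and compute their means (weight / length). Sample:
  cycle 0 → 0: weight = 2, length = 1, mean = 2/1 ≈ 2.000
  cycle 1 → 1: weight = 7, length = 1, mean = 7/1 ≈ 7.000
  cycle 0 → 1 → 0: weight = 11, length = 2, mean = 11/2 ≈ 5.500
  cycle 1 → 0 → 1: weight = 11, length = 2, mean = 11/2 ≈ 5.500
Minimum mean = 2.000, attained e.g. along the cycle 0 → 0 with weight 2 and length 1. So λ(A) = 2/1 = 2.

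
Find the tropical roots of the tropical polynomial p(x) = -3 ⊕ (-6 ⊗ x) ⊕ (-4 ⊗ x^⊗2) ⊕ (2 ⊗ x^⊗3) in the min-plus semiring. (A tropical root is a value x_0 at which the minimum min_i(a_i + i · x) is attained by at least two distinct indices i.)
Roots: {-6, -2, 3}

Each tropical root is a break point of the lower envelope of the lines y = a_i + i · x (there are 4 lines, with slopes 0, 1, ..., 3). Only the lines that attain the minimum somewhere contribute to roots; other lines are dominated. Here the surviving (envelope) indices are i = 3, i = 2, i = 1, i = 0.
Intersections between consecutive envelope lines give the roots: for adjacent envelope indices i < j the intersection is x = (a_i − a_j) / (j − i). Reading off the sorted break points: {-6, -2, 3}.
Verification: at each break x_0, at least two indices attain the minimum of min_i(a_i + i · x_0).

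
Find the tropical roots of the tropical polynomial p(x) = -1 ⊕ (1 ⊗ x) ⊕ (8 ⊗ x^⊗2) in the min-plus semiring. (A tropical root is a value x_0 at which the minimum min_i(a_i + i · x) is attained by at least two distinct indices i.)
Roots: {-7, -2}

Each tropical root is a break point of the lower envelope of the lines y = a_i + i · x (there are 3 lines, with slopes 0, 1, ..., 2). Only the lines that attain the minimum somewhere contribute to roots; other lines are dominated. Here the surviving (envelope) indices are i = 2, i = 1, i = 0.
Intersections between consecutive envelope lines give the roots: for adjacent envelope indices i < j the intersection is x = (a_i − a_j) / (j − i). Reading off the sorted break points: {-7, -2}.
Verification: at each break x_0, at least two indices attain the minimum of min_i(a_i + i · x_0).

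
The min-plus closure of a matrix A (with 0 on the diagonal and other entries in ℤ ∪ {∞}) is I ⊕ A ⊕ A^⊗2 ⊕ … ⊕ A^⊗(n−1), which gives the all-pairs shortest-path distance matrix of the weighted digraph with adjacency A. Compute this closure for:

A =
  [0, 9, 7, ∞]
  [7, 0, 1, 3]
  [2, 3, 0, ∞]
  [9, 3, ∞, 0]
Closure =
  [0, 9, 7, 12]
  [3, 0, 1, 3]
  [2, 3, 0, 6]
  [6, 3, 4, 0]

This is the Floyd-Warshall all-pairs shortest-path computation. For each intermediate vertex k = 0, 1, …, 3, update dist[i][j] ← min(dist[i][j], dist[i][k] + dist[k][j]). The final matrix gives, for each (i, j), the minimum total weight of any directed path from i to j (possibly empty when i = j).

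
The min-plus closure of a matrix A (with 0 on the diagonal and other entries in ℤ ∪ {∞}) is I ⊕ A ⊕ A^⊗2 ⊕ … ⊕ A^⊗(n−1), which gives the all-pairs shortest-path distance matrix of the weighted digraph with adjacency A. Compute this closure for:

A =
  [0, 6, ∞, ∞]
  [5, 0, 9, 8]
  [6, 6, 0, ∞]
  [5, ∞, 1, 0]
Closure =
  [0, 6, 15, 14]
  [5, 0, 9, 8]
  [6, 6, 0, 14]
  [5, 7, 1, 0]

This is the Floyd-Warshall all-pairs shortest-path computation. For each intermediate vertex k = 0, 1, …, 3, update dist[i][j] ← min(dist[i][j], dist[i][k] + dist[k][j]). The final matrix gives, for each (i, j), the minimum total weight of any directed path from i to j (possibly empty when i = j).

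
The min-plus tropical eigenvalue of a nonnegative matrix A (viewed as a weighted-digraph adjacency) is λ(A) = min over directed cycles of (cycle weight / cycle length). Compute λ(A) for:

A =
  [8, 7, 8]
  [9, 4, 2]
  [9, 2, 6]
λ(A) = 2

Enumerate directed cycles and compute their means (weight / length). Sample:
  cycle 0 → 0: weight = 8, length = 1, mean = 8/1 ≈ 8.000
  cycle 1 → 1: weight = 4, length = 1, mean = 4/1 ≈ 4.000
  cycle 2 → 2: weight = 6, length = 1, mean = 6/1 ≈ 6.000
  cycle 0 → 1 → 0: weight = 16, length = 2, mean = 16/2 ≈ 8.000
  cycle 0 → 2 → 0: weight = 17, length = 2, mean = 17/2 ≈ 8.500
  cycle 1 → 0 → 1: weight = 16, length = 2, mean = 16/2 ≈ 8.000
Minimum mean = 2.000, attained e.g. along the cycle 1 → 2 → 1 with weight 4 and length 2. So λ(A) = 4/2 = 2.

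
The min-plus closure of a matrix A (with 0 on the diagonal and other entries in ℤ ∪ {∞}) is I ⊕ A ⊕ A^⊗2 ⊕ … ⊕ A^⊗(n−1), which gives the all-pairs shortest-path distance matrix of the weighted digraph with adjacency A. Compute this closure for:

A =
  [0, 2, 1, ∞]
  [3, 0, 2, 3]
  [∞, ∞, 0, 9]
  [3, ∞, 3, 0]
Closure =
  [0, 2, 1, 5]
  [3, 0, 2, 3]
  [12, 14, 0, 9]
  [3, 5, 3, 0]

This is the Floyd-Warshall all-pairs shortest-path computation. For each intermediate vertex k = 0, 1, …, 3, update dist[i][j] ← min(dist[i][j], dist[i][k] + dist[k][j]). The final matrix gives, for each (i, j), the minimum total weight of any directed path from i to j (possibly empty when i = j).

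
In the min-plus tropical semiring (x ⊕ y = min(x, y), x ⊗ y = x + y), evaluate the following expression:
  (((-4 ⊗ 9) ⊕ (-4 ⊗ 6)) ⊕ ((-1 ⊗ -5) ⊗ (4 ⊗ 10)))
(((-4 ⊗ 9) ⊕ (-4 ⊗ 6)) ⊕ ((-1 ⊗ -5) ⊗ (4 ⊗ 10))) = 2

Expand innermost to outermost. Recall ⊕ takes the minimum of its arguments and ⊗ takes their sum. Working out the expression (((-4 ⊗ 9) ⊕ (-4 ⊗ 6)) ⊕ ((-1 ⊗ -5) ⊗ (4 ⊗ 10))) gives 2.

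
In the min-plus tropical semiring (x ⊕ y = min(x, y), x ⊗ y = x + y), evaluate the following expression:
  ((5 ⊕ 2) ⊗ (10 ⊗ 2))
((5 ⊕ 2) ⊗ (10 ⊗ 2)) = 14

Expand innermost to outermost. Recall ⊕ takes the minimum of its arguments and ⊗ takes their sum. Working out the expression ((5 ⊕ 2) ⊗ (10 ⊗ 2)) gives 14.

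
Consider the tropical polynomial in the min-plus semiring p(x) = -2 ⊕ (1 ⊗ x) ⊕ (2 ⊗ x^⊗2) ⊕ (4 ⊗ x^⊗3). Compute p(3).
p(3) = -2

A tropical monomial a ⊗ x^⊗i evaluates to a + i · x. Evaluating each term at x = 3:
  Term 0 contributes -2 + 0 · 3 = -2
  Term 1 contributes 1 + 1 · 3 = 4
  Term 2 contributes 2 + 2 · 3 = 8
  Term 3 contributes 4 + 3 · 3 = 13
p(3) = ⊕ of these = min[-2, 4, 8, 13] = -2.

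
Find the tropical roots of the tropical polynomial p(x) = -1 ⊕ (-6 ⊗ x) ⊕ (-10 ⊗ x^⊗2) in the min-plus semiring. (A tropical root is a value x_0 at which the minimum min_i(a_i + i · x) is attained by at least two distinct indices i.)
Roots: {4, 5}

Each tropical root is a break point of the lower envelope of the lines y = a_i + i · x (there are 3 lines, with slopes 0, 1, ..., 2). Only the lines that attain the minimum somewhere contribute to roots; other lines are dominated. Here the surviving (envelope) indices are i = 2, i = 1, i = 0.
Intersections between consecutive envelope lines give the roots: for adjacent envelope indices i < j the intersection is x = (a_i − a_j) / (j − i). Reading off the sorted break points: {4, 5}.
Verification: at each break x_0, at least two indices attain the minimum of min_i(a_i + i · x_0).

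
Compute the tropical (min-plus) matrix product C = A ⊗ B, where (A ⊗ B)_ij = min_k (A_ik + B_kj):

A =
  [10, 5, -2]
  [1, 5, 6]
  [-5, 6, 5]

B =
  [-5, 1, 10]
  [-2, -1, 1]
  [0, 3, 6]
A ⊗ B =
  [-2, 1, 4]
  [-4, 2, 6]
  [-10, -4, 5]

Apply the min-plus product entry-by-entry:
  C[0][0] = min over k of (A[0][0] + B[0][0] = 10 + -5 = 5, A[0][1] + B[1][0] = 5 + -2 = 3, A[0][2] + B[2][0] = -2 + 0 = -2) = -2 (attained at k = 2)
  C[0][1] = min over k of (A[0][0] + B[0][1] = 10 + 1 = 11, A[0][1] + B[1][1] = 5 + -1 = 4, A[0][2] + B[2][1] = -2 + 3 = 1) = 1 (attained at k = 2)
  C[0][2] = min over k of (A[0][0] + B[0][2] = 10 + 10 = 20, A[0][1] + B[1][2] = 5 + 1 = 6, A[0][2] + B[2][2] = -2 + 6 = 4) = 4 (attained at k = 2)
  C[1][0] = min over k of (A[1][0] + B[0][0] = 1 + -5 = -4, A[1][1] + B[1][0] = 5 + -2 = 3, A[1][2] + B[2][0] = 6 + 0 = 6) = -4 (attained at k = 0)
  C[1][1] = min over k of (A[1][0] + B[0][1] = 1 + 1 = 2, A[1][1] + B[1][1] = 5 + -1 = 4, A[1][2] + B[2][1] = 6 + 3 = 9) = 2 (attained at k = 0)
  C[1][2] = min over k of (A[1][0] + B[0][2] = 1 + 10 = 11, A[1][1] + B[1][2] = 5 + 1 = 6, A[1][2] + B[2][2] = 6 + 6 = 12) = 6 (attained at k = 1)
  C[2][0] = min over k of (A[2][0] + B[0][0] = -5 + -5 = -10, A[2][1] + B[1][0] = 6 + -2 = 4, A[2][2] + B[2][0] = 5 + 0 = 5) = -10 (attained at k = 0)
  C[2][1] = min over k of (A[2][0] + B[0][1] = -5 + 1 = -4, A[2][1] + B[1][1] = 6 + -1 = 5, A[2][2] + B[2][1] = 5 + 3 = 8) = -4 (attained at k = 0)
  C[2][2] = min over k of (A[2][0] + B[0][2] = -5 + 10 = 5, A[2][1] + B[1][2] = 6 + 1 = 7, A[2][2] + B[2][2] = 5 + 6 = 11) = 5 (attained at k = 0)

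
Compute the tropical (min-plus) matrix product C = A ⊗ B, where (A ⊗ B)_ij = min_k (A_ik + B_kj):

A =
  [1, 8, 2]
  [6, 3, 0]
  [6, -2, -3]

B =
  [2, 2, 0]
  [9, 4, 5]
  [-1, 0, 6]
A ⊗ B =
  [1, 2, 1]
  [-1, 0, 6]
  [-4, -3, 3]

Apply the min-plus product entry-by-entry:
  C[0][0] = min over k of (A[0][0] + B[0][0] = 1 + 2 = 3, A[0][1] + B[1][0] = 8 + 9 = 17, A[0][2] + B[2][0] = 2 + -1 = 1) = 1 (attained at k = 2)
  C[0][1] = min over k of (A[0][0] + B[0][1] = 1 + 2 = 3, A[0][1] + B[1][1] = 8 + 4 = 12, A[0][2] + B[2][1] = 2 + 0 = 2) = 2 (attained at k = 2)
  C[0][2] = min over k of (A[0][0] + B[0][2] = 1 + 0 = 1, A[0][1] + B[1][2] = 8 + 5 = 13, A[0][2] + B[2][2] = 2 + 6 = 8) = 1 (attained at k = 0)
  C[1][0] = min over k of (A[1][0] + B[0][0] = 6 + 2 = 8, A[1][1] + B[1][0] = 3 + 9 = 12, A[1][2] + B[2][0] = 0 + -1 = -1) = -1 (attained at k = 2)
  C[1][1] = min over k of (A[1][0] + B[0][1] = 6 + 2 = 8, A[1][1] + B[1][1] = 3 + 4 = 7, A[1][2] + B[2][1] = 0 + 0 = 0) = 0 (attained at k = 2)
  C[1][2] = min over k of (A[1][0] + B[0][2] = 6 + 0 = 6, A[1][1] + B[1][2] = 3 + 5 = 8, A[1][2] + B[2][2] = 0 + 6 = 6) = 6 (attained at k = 0)
  C[2][0] = min over k of (A[2][0] + B[0][0] = 6 + 2 = 8, A[2][1] + B[1][0] = -2 + 9 = 7, A[2][2] + B[2][0] = -3 + -1 = -4) = -4 (attained at k = 2)
  C[2][1] = min over k of (A[2][0] + B[0][1] = 6 + 2 = 8, A[2][1] + B[1][1] = -2 + 4 = 2, A[2][2] + B[2][1] = -3 + 0 = -3) = -3 (attained at k = 2)
  C[2][2] = min over k of (A[2][0] + B[0][2] = 6 + 0 = 6, A[2][1] + B[1][2] = -2 + 5 = 3, A[2][2] + B[2][2] = -3 + 6 = 3) = 3 (attained at k = 1)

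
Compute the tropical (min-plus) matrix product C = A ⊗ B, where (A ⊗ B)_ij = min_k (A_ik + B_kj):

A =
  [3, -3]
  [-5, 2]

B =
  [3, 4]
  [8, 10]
A ⊗ B =
  [5, 7]
  [-2, -1]

Apply the min-plus product entry-by-entry:
  C[0][0] = min over k of (A[0][0] + B[0][0] = 3 + 3 = 6, A[0][1] + B[1][0] = -3 + 8 = 5) = 5 (attained at k = 1)
  C[0][1] = min over k of (A[0][0] + B[0][1] = 3 + 4 = 7, A[0][1] + B[1][1] = -3 + 10 = 7) = 7 (attained at k = 0)
  C[1][0] = min over k of (A[1][0] + B[0][0] = -5 + 3 = -2, A[1][1] + B[1][0] = 2 + 8 = 10) = -2 (attained at k = 0)
  C[1][1] = min over k of (A[1][0] + B[0][1] = -5 + 4 = -1, A[1][1] + B[1][1] = 2 + 10 = 12) = -1 (attained at k = 0)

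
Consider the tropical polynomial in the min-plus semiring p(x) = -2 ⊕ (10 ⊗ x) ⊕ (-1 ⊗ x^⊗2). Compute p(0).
p(0) = -2

A tropical monomial a ⊗ x^⊗i evaluates to a + i · x. Evaluating each term at x = 0:
  Term 0 contributes -2 + 0 · 0 = -2
  Term 1 contributes 10 + 1 · 0 = 10
  Term 2 contributes -1 + 2 · 0 = -1
p(0) = ⊕ of these = min[-2, 10, -1] = -2.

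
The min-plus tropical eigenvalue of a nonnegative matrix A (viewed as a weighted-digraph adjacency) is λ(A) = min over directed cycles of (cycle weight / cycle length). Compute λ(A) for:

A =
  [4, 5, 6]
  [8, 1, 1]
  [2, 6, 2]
λ(A) = 1

Enumerate directed cycles and compute their means (weight / length). Sample:
  cycle 0 → 0: weight = 4, length = 1, mean = 4/1 ≈ 4.000
  cycle 1 → 1: weight = 1, length = 1, mean = 1/1 ≈ 1.000
  cycle 2 → 2: weight = 2, length = 1, mean = 2/1 ≈ 2.000
  cycle 0 → 1 → 0: weight = 13, length = 2, mean = 13/2 ≈ 6.500
  cycle 0 → 2 → 0: weight = 8, length = 2, mean = 8/2 ≈ 4.000
  cycle 1 → 0 → 1: weight = 13, length = 2, mean = 13/2 ≈ 6.500
Minimum mean = 1.000, attained e.g. along the cycle 1 → 1 with weight 1 and length 1. So λ(A) = 1/1 = 1.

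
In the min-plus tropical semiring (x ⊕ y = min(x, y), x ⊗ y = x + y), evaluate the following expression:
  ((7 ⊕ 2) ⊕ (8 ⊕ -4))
((7 ⊕ 2) ⊕ (8 ⊕ -4)) = -4

Expand innermost to outermost. Recall ⊕ takes the minimum of its arguments and ⊗ takes their sum. Working out the expression ((7 ⊕ 2) ⊕ (8 ⊕ -4)) gives -4.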